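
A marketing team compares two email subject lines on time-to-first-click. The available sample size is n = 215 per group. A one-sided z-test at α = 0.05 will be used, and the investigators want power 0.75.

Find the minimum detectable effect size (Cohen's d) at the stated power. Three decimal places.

Required noncentrality: δ = z_{0.05} + z_{0.25} = 1.645 + 0.674 = 2.319.
δ = d·√(n/2) ⇒ d = δ/√(n/2) = 2.319/√(215/2) = 0.2237.

d ≈ 0.224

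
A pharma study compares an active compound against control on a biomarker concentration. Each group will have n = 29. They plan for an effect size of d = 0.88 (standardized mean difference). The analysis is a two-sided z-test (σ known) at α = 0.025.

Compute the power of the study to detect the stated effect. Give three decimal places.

Noncentrality parameter: δ = d·√(n/2) = 0.88 × √(29/2) = 3.3509
Two-sided α = 0.025 → critical value z_{0.0125} = 2.241.
Power = Φ(δ − 2.241) + Φ(−δ − 2.241) = Φ(1.110) + Φ(-5.592) = 0.8664 + 0.0000 = 0.8664.

Power ≈ 0.866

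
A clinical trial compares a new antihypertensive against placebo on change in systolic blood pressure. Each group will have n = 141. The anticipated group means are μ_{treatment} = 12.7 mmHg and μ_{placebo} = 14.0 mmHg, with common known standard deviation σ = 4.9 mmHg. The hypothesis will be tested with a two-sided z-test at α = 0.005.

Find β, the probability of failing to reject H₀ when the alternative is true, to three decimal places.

β ≈ 0.719

Standardized effect: d = |μ_{treatment} − μ_{placebo}| / σ = |12.7 − 14.0| / 4.9 = 0.2653
Noncentrality parameter: δ = d·√(n/2) = 0.2653 × √(141/2) = 2.2276
Critical value for a two-sided test at α = 0.005: z_{α/2} = 2.807.
Power = Φ(δ − 2.807) + Φ(−δ − 2.807) = Φ(-0.579) + Φ(-5.035) = 0.2812 + 0.0000 = 0.2812.
Type II error: β = 1 − power = 1 − 0.2812 = 0.7188.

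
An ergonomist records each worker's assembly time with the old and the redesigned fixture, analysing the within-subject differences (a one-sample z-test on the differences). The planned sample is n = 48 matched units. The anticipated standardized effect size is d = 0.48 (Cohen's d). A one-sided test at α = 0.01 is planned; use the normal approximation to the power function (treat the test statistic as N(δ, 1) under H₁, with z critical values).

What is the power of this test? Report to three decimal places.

Noncentrality parameter: δ = d·√n = 0.48 × √48 = 3.3255
Critical value for a one-sided test at α = 0.01: z_α = 2.326.
Power = P(Z > 2.326 − δ) = Φ(0.999) = 0.8411.

Power ≈ 0.841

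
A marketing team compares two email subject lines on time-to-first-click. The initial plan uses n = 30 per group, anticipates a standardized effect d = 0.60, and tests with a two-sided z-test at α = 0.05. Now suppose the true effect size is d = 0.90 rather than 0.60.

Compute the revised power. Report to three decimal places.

With d = 0.90: δ = d·√(n/2) = 0.90 × √(30/2) = 3.4857. Critical value z_{0.025} = 1.960.
Revised power = Φ(δ − 1.960) + Φ(−δ − 1.960) = Φ(1.526) + Φ(-5.446) = 0.9365 + 0.0000 = 0.9365.

Power ≈ 0.936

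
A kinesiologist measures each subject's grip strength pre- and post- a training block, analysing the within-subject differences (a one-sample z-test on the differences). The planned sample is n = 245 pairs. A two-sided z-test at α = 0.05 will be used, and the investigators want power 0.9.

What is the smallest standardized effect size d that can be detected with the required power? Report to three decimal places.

Required noncentrality: δ = z_{0.025} + z_{0.10} = 1.960 + 1.282 = 3.242.
(The second rejection-region term Φ(−δ − z_{α/2}) is negligible and dropped.)
δ = d·√n ⇒ d = δ/√n = 3.242/√245 = 0.2071.

d ≈ 0.207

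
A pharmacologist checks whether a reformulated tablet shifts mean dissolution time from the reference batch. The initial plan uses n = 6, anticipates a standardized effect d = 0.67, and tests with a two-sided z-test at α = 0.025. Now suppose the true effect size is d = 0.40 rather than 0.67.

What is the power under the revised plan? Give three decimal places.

With d = 0.40: δ = d·√n = 0.40 × √6 = 0.9798. Critical value z_{0.0125} = 2.241.
Revised power = Φ(δ − 2.241) + Φ(−δ − 2.241) = Φ(-1.262) + Φ(-3.221) = 0.1035 + 0.0006 = 0.1042.

Power ≈ 0.104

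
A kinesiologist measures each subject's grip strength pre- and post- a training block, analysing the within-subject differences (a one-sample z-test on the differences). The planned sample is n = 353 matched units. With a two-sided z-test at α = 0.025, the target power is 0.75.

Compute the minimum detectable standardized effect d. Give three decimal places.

d ≈ 0.155

Need Φ(δ − 2.241) = 0.75, so δ = 2.241 + 0.674 = 2.916.
(Lower-tail contribution to power is negligible for δ > 0.)
δ = d·√n ⇒ d = δ/√n = 2.916/√353 = 0.1552.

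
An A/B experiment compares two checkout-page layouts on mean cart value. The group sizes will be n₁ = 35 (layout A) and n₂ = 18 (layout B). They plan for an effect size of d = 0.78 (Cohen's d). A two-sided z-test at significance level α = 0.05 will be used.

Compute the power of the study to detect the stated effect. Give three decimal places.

Power ≈ 0.767

Noncentrality parameter: δ = d / √(1/n₁ + 1/n₂) = 0.78 / √(1/35 + 1/18) = 2.6892
Two-sided α = 0.05 → critical value z_{0.025} = 1.960.
Power = Φ(δ − 1.960) + Φ(−δ − 1.960) = Φ(0.729) + Φ(-4.649) = 0.7671 + 0.0000 = 0.7671.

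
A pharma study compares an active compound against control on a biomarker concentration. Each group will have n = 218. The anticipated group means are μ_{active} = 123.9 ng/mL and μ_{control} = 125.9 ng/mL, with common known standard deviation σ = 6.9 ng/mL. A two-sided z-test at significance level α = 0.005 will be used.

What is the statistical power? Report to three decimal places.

Power ≈ 0.587

Standardized effect: d = |μ_{active} − μ_{control}| / σ = |123.9 − 125.9| / 6.9 = 0.2899
Noncentrality parameter: δ = d·√(n/2) = 0.2899 × √(218/2) = 3.0262
Critical value for a two-sided test at α = 0.005: z_{α/2} = 2.807.
Power = Φ(δ − 2.807) + Φ(−δ − 2.807) = Φ(0.219) + Φ(-5.833) = 0.5867 + 0.0000 = 0.5867.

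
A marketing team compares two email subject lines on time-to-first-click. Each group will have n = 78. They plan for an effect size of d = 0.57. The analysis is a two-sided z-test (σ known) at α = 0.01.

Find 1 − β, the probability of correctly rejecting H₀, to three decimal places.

Noncentrality parameter: δ = d·√(n/2) = 0.57 × √(78/2) = 3.5596
Critical value for a two-sided test at α = 0.01: z_{α/2} = 2.576.
Power = Φ(δ − 2.576) + Φ(−δ − 2.576) = Φ(0.984) + Φ(-6.135) = 0.8374 + 0.0000 = 0.8374.

Power ≈ 0.837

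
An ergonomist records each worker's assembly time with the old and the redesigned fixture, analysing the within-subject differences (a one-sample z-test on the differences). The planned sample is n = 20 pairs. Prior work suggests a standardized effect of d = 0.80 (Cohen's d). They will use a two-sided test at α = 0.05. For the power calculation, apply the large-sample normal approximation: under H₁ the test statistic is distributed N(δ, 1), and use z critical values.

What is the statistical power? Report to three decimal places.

Noncentrality parameter: δ = d·√n = 0.80 × √20 = 3.5777
Two-sided α = 0.05 → critical value z_{0.025} = 1.960.
Power = Φ(δ − 1.960) + Φ(−δ − 1.960) = Φ(1.618) + Φ(-5.538) = 0.9471 + 0.0000 = 0.9471.

Power ≈ 0.947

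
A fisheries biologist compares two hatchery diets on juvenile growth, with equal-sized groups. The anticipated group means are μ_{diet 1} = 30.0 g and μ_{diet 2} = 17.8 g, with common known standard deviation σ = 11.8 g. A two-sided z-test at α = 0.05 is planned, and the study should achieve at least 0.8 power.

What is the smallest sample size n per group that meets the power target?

n = 15 per group

Standardized effect: d = |μ_{diet 1} − μ_{diet 2}| / σ = |30.0 − 17.8| / 11.8 = 1.0339
For power 0.8 need Φ(δ − z_{0.025}) = 0.8, so δ = z_{0.025} + z_{0.20} = 1.960 + 0.842 = 2.802.
(For δ > 0 the lower-tail rejection region contributes negligibly to power, so the one-term inversion is standard.)
δ = d·√(n/2) ⇒ n = 2(δ/d)² = 2 × (2.802 / 1.0339)² = 14.69.
Round up to the next whole unit.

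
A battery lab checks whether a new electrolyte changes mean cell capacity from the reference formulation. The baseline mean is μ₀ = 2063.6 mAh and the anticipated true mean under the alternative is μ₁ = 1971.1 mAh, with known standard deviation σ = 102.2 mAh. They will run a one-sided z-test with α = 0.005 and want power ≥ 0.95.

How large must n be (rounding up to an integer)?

Standardized effect: d = |μ₁ − μ₀| / σ = |1971.1 − 2063.6| / 102.2 = 0.9051
Set Φ(δ − 2.576) = 0.95; then δ − 2.576 = Φ⁻¹(0.95) = 1.645, giving δ = 4.221.
δ = d·√n ⇒ n = (δ/d)² = (4.221 / 0.9051)² = 21.75.
Round up to the next whole unit.

n = 22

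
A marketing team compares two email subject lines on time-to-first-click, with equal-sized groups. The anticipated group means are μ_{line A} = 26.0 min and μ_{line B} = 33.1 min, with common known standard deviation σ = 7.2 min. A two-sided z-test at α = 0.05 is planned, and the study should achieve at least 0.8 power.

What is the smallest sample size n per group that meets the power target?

Standardized effect: d = |μ_{line A} − μ_{line B}| / σ = |26.0 − 33.1| / 7.2 = 0.9861
Set Φ(δ − 1.960) = 0.8; then δ − 1.960 = Φ⁻¹(0.8) = 0.842, giving δ = 2.802.
(For δ > 0 the lower-tail rejection region contributes negligibly to power, so the one-term inversion is standard.)
δ = d·√(n/2) ⇒ n = 2(δ/d)² = 2 × (2.802 / 0.9861)² = 16.14.
Round up to the next whole unit.

n = 17 per group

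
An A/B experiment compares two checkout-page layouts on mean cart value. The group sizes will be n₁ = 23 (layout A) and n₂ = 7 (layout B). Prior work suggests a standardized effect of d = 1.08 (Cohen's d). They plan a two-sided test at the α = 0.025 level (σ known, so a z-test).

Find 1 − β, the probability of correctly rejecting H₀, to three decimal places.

Power ≈ 0.603

Noncentrality parameter: δ = d / √(1/n₁ + 1/n₂) = 1.08 / √(1/23 + 1/7) = 2.5019
Two-sided α = 0.025 → critical value z_{0.0125} = 2.241.
Power = Φ(δ − 2.241) + Φ(−δ − 2.241) = Φ(0.261) + Φ(-4.743) = 0.6028 + 0.0000 = 0.6028.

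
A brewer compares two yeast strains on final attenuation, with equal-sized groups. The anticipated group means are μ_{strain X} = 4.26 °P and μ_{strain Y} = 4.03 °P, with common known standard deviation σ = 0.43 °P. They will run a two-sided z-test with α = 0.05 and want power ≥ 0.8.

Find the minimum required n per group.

n = 55 per group

Standardized effect: d = |μ_{strain X} − μ_{strain Y}| / σ = |4.26 − 4.03| / 0.43 = 0.5349
Set Φ(δ − 1.960) = 0.8; then δ − 1.960 = Φ⁻¹(0.8) = 0.842, giving δ = 2.802.
(For δ > 0 the lower-tail rejection region contributes negligibly to power, so the one-term inversion is standard.)
δ = d·√(n/2) ⇒ n = 2(δ/d)² = 2 × (2.802 / 0.5349)² = 54.87.
Round up to the next whole unit.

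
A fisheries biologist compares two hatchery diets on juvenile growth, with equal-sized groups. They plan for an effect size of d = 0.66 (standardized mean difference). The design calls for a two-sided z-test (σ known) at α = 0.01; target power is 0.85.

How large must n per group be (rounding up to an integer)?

For power 0.85 need Φ(δ − z_{0.005}) = 0.85, so δ = z_{0.005} + z_{0.15} = 2.576 + 1.036 = 3.612.
(For δ > 0 the lower-tail rejection region contributes negligibly to power, so the one-term inversion is standard.)
δ = d·√(n/2) ⇒ n = 2(δ/d)² = 2 × (3.612 / 0.66)² = 59.91.
Round up to the next whole unit.

n = 60 per group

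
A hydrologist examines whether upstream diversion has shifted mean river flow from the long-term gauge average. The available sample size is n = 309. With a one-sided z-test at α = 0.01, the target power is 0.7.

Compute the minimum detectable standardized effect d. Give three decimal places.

d ≈ 0.162

Required noncentrality: δ = z_{0.01} + z_{0.30} = 2.326 + 0.524 = 2.851.
δ = d·√n ⇒ d = δ/√n = 2.851/√309 = 0.1622.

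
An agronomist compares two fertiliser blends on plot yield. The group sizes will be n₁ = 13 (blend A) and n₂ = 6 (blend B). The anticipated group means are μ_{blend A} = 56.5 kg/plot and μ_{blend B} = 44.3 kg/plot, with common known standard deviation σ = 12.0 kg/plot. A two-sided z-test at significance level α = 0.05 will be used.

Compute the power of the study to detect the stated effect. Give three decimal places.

Standardized effect: d = |μ_{blend A} − μ_{blend B}| / σ = |56.5 − 44.3| / 12.0 = 1.0167
Noncentrality parameter: δ = d / √(1/n₁ + 1/n₂) = 1.0167 / √(1/13 + 1/6) = 2.0599
Two-sided α = 0.05 → critical value z_{0.025} = 1.960.
Power = Φ(δ − 1.960) + Φ(−δ − 1.960) = Φ(0.100) + Φ(-4.020) = 0.5398 + 0.0000 = 0.5398.

Power ≈ 0.540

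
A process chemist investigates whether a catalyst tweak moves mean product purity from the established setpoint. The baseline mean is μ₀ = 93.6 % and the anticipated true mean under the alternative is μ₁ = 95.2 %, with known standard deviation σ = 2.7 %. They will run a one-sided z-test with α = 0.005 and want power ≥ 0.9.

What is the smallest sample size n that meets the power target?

Standardized effect: d = |μ₁ − μ₀| / σ = |95.2 − 93.6| / 2.7 = 0.5926
Set Φ(δ − 2.576) = 0.9; then δ − 2.576 = Φ⁻¹(0.9) = 1.282, giving δ = 3.857.
δ = d·√n ⇒ n = (δ/d)² = (3.857 / 0.5926)² = 42.37.
Rounding up, n = 43.

n = 43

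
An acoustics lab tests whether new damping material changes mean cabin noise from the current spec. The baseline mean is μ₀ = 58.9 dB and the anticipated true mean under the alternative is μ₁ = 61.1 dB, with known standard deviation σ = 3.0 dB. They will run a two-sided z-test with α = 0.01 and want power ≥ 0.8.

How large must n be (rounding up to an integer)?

Standardized effect: d = |μ₁ − μ₀| / σ = |61.1 − 58.9| / 3.0 = 0.7333
Set Φ(δ − 2.576) = 0.8; then δ − 2.576 = Φ⁻¹(0.8) = 0.842, giving δ = 3.417.
(Ignoring the negligible lower-tail rejection probability gives the usual closed-form inversion.)
δ = d·√n ⇒ n = (δ/d)² = (3.417 / 0.7333)² = 21.72.
Rounding up, n = 22.

n = 22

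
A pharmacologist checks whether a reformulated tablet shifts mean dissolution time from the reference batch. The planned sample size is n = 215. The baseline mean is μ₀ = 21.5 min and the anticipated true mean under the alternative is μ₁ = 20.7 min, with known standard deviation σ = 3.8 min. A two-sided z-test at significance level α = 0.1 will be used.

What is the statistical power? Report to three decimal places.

Standardized effect: d = |μ₁ − μ₀| / σ = |20.7 − 21.5| / 3.8 = 0.2105
Noncentrality parameter: δ = d·√n = 0.2105 × √215 = 3.0869
Two-sided α = 0.1 → critical value z_{0.05} = 1.645.
Power = Φ(δ − 1.645) + Φ(−δ − 1.645) = Φ(1.442) + Φ(-4.732) = 0.9254 + 0.0000 = 0.9254.

Power ≈ 0.925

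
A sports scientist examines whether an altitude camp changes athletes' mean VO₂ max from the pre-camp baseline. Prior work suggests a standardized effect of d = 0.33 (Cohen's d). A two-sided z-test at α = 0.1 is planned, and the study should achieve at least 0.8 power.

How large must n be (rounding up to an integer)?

For power 0.8 need Φ(δ − z_{0.05}) = 0.8, so δ = z_{0.05} + z_{0.20} = 1.645 + 0.842 = 2.486.
(The Φ(−δ − z_{α/2}) term is vanishingly small for δ > 0 and is dropped in the standard sample-size formula.)
δ = d·√n ⇒ n = (δ/d)² = (2.486 / 0.33)² = 56.77.
Rounding up, n = 57.

n = 57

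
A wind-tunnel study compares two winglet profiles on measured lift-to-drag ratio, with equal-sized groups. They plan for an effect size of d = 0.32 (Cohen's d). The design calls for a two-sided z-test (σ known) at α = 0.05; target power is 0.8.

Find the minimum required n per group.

n = 154 per group

For power 0.8 need Φ(δ − z_{0.025}) = 0.8, so δ = z_{0.025} + z_{0.20} = 1.960 + 0.842 = 2.802.
(For δ > 0 the lower-tail rejection region contributes negligibly to power, so the one-term inversion is standard.)
δ = d·√(n/2) ⇒ n = 2(δ/d)² = 2 × (2.802 / 0.32)² = 153.30.
Round up to the next whole unit.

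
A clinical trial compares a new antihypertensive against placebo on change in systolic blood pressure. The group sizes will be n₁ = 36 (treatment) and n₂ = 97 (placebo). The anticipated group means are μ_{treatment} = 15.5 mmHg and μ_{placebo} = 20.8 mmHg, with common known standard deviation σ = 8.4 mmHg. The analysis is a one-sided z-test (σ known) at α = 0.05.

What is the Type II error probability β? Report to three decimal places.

β ≈ 0.056

Standardized effect: d = |μ_{treatment} − μ_{placebo}| / σ = |15.5 − 20.8| / 8.4 = 0.6310
Noncentrality parameter: δ = d / √(1/n₁ + 1/n₂) = 0.6310 / √(1/36 + 1/97) = 3.2330
Critical value for a one-sided test at α = 0.05: z_α = 1.645.
Power = Φ(δ − 1.645) = Φ(1.588) = 0.9439.
Type II error: β = 1 − power = 1 − 0.9439 = 0.0561.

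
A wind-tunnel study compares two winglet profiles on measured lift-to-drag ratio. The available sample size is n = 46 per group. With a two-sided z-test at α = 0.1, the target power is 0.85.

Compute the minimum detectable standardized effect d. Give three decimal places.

Required noncentrality: δ = z_{0.05} + z_{0.15} = 1.645 + 1.036 = 2.681.
(Lower-tail contribution to power is negligible for δ > 0.)
δ = d·√(n/2) ⇒ d = δ/√(n/2) = 2.681/√(46/2) = 0.5591.

d ≈ 0.559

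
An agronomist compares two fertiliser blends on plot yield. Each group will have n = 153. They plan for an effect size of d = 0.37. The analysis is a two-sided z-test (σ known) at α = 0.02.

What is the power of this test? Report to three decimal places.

Noncentrality parameter: δ = d·√(n/2) = 0.37 × √(153/2) = 3.2362
Critical value for a two-sided test at α = 0.02: z_{α/2} = 2.326.
Power = Φ(δ − 2.326) + Φ(−δ − 2.326) = Φ(0.910) + Φ(-5.563) = 0.8185 + 0.0000 = 0.8185.

Power ≈ 0.819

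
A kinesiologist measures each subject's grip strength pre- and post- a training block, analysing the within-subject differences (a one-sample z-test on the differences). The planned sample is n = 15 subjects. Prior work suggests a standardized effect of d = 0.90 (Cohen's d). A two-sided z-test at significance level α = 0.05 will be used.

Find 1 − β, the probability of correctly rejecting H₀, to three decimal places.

Noncentrality parameter: δ = d·√n = 0.90 × √15 = 3.4857
Two-sided α = 0.05 → critical value z_{0.025} = 1.960.
Power = Φ(δ − 1.960) + Φ(−δ − 1.960) = Φ(1.526) + Φ(-5.446) = 0.9365 + 0.0000 = 0.9365.

Power ≈ 0.936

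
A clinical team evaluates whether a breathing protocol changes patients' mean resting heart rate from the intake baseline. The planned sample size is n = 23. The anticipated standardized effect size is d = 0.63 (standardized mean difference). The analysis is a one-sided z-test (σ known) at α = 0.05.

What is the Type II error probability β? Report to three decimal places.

β ≈ 0.084

Noncentrality parameter: δ = d·√n = 0.63 × √23 = 3.0214
Critical value for a one-sided test at α = 0.05: z_α = 1.645.
Power = P(Z > 1.645 − δ) = Φ(1.377) = 0.9157.
Type II error: β = 1 − power = 1 − 0.9157 = 0.0843.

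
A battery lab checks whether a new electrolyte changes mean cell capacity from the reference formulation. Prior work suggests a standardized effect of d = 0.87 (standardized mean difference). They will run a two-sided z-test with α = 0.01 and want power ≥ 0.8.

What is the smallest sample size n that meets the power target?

n = 16

For power 0.8 need Φ(δ − z_{0.005}) = 0.8, so δ = z_{0.005} + z_{0.20} = 2.576 + 0.842 = 3.417.
(Ignoring the negligible lower-tail rejection probability gives the usual closed-form inversion.)
δ = d·√n ⇒ n = (δ/d)² = (3.417 / 0.87)² = 15.43.
Rounding up, n = 16.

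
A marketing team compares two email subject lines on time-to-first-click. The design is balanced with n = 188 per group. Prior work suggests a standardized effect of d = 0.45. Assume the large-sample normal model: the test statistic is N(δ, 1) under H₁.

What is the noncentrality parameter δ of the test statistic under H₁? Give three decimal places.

The noncentrality parameter scales effect size by the design's sample-size factor: δ = d·√(n/2) = 0.45 × √(188/2) = 4.3629

δ ≈ 4.363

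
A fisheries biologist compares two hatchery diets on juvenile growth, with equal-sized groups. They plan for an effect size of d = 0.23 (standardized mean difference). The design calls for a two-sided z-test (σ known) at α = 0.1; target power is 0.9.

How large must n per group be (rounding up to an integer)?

Set Φ(δ − 1.645) = 0.9; then δ − 1.645 = Φ⁻¹(0.9) = 1.282, giving δ = 2.926.
(For δ > 0 the lower-tail rejection region contributes negligibly to power, so the one-term inversion is standard.)
δ = d·√(n/2) ⇒ n = 2(δ/d)² = 2 × (2.926 / 0.23)² = 323.77.
Round up to the next whole unit.

n = 324 per group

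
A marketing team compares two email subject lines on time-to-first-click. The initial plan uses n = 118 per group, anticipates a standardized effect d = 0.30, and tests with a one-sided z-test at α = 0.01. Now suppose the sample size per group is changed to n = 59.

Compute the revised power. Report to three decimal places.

With n = 59 per group: δ = d·√(n/2) = 0.30 × √(59/2) = 1.6294. Critical value z_{0.01} = 2.326.
Revised power = P(Z > 2.326 − δ) = Φ(-0.697) = 0.2429.

Power ≈ 0.243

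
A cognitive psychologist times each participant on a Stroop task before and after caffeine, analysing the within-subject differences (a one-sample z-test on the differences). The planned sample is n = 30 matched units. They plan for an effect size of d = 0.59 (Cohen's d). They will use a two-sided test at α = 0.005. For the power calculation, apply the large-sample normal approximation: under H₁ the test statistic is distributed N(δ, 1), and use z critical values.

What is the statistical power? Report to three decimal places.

Power ≈ 0.664

Noncentrality parameter: δ = d·√n = 0.59 × √30 = 3.2316
Two-sided α = 0.005 → critical value z_{0.0025} = 2.807.
Power = Φ(δ − 2.807) + Φ(−δ − 2.807) = Φ(0.425) + Φ(-6.039) = 0.6644 + 0.0000 = 0.6644.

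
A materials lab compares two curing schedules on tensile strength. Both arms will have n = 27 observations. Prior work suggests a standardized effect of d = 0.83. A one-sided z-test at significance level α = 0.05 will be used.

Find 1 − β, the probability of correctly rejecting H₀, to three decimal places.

Noncentrality parameter: δ = d·√(n/2) = 0.83 × √(27/2) = 3.0496
One-sided α = 0.05 → critical value z_{0.05} = 1.645.
Power = Φ(δ − 1.645) = Φ(1.405) = 0.9200.

Power ≈ 0.920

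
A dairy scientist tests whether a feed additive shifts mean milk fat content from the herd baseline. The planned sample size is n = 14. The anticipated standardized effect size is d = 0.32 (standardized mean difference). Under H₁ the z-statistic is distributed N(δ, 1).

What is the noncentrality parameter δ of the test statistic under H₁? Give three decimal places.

The noncentrality parameter scales effect size by the design's sample-size factor: δ = d·√n = 0.32 × √14 = 1.1973

δ ≈ 1.197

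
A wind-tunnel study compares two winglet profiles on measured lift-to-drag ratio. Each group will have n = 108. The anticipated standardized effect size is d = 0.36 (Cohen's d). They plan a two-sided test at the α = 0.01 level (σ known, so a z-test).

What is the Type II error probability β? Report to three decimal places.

Noncentrality parameter: δ = d·√(n/2) = 0.36 × √(108/2) = 2.6454
Critical value for a two-sided test at α = 0.01: z_{α/2} = 2.576.
Power = Φ(δ − 2.576) + Φ(−δ − 2.576) = Φ(0.070) + Φ(-5.221) = 0.5278 + 0.0000 = 0.5278.
Type II error: β = 1 − power = 1 − 0.5278 = 0.4722.

β ≈ 0.472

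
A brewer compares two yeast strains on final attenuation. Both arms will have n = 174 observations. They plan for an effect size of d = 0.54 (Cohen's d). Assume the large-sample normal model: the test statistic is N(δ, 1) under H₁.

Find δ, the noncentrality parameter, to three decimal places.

δ = d·√(n/2) = 0.54 × √(174/2) = 5.0368

δ ≈ 5.037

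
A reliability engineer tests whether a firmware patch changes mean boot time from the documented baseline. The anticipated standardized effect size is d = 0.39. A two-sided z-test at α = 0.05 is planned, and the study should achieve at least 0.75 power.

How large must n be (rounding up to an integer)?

Set Φ(δ − 1.960) = 0.75; then δ − 1.960 = Φ⁻¹(0.75) = 0.674, giving δ = 2.634.
(Ignoring the negligible lower-tail rejection probability gives the usual closed-form inversion.)
δ = d·√n ⇒ n = (δ/d)² = (2.634 / 0.39)² = 45.63.
Round up to the next whole unit.

n = 46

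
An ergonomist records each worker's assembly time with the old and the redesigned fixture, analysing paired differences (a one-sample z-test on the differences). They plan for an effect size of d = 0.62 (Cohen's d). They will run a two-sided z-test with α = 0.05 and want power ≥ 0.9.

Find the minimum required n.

For power 0.9 need Φ(δ − z_{0.025}) = 0.9, so δ = z_{0.025} + z_{0.10} = 1.960 + 1.282 = 3.242.
(Ignoring the negligible lower-tail rejection probability gives the usual closed-form inversion.)
δ = d·√n ⇒ n = (δ/d)² = (3.242 / 0.62)² = 27.33.
Rounding up, n = 28.

n = 28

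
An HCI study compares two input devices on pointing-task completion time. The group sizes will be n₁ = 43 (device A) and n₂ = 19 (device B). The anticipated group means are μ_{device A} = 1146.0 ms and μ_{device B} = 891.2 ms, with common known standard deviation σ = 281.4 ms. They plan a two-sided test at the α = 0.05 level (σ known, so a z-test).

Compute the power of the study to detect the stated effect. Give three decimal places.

Power ≈ 0.908

Standardized effect: d = |μ_{device A} − μ_{device B}| / σ = |1146.0 − 891.2| / 281.4 = 0.9055
Noncentrality parameter: δ = d / √(1/n₁ + 1/n₂) = 0.9055 / √(1/43 + 1/19) = 3.2869
Critical value for a two-sided test at α = 0.05: z_{α/2} = 1.960.
Power = Φ(δ − 1.960) + Φ(−δ − 1.960) = Φ(1.327) + Φ(-5.247) = 0.9077 + 0.0000 = 0.9077.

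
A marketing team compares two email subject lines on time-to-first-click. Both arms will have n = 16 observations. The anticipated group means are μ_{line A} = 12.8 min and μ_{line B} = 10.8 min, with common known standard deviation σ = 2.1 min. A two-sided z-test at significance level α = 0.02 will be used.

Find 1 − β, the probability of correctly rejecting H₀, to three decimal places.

Power ≈ 0.643

Standardized effect: d = |μ_{line A} − μ_{line B}| / σ = |12.8 − 10.8| / 2.1 = 0.9524
Noncentrality parameter: δ = d·√(n/2) = 0.9524 × √(16/2) = 2.6937
Two-sided α = 0.02 → critical value z_{0.01} = 2.326.
Power = Φ(δ − 2.326) + Φ(−δ − 2.326) = Φ(0.367) + Φ(-5.020) = 0.6433 + 0.0000 = 0.6433.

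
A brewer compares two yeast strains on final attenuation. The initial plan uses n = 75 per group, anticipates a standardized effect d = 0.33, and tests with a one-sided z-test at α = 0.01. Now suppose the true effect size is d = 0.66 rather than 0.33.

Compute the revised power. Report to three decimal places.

Power ≈ 0.957

With d = 0.66: δ = d·√(n/2) = 0.66 × √(75/2) = 4.0417. Critical value z_{0.01} = 2.326.
Revised power = P(Z > 2.326 − δ) = Φ(1.715) = 0.9569.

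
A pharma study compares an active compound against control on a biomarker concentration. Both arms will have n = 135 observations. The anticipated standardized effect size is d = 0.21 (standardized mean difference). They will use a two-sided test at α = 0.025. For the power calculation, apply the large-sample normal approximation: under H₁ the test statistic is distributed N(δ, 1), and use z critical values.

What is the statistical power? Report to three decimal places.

Power ≈ 0.303

Noncentrality parameter: δ = d·√(n/2) = 0.21 × √(135/2) = 1.7253
Two-sided α = 0.025 → critical value z_{0.0125} = 2.241.
Power = Φ(δ − 2.241) + Φ(−δ − 2.241) = Φ(-0.516) + Φ(-3.967) = 0.3029 + 0.0000 = 0.3029.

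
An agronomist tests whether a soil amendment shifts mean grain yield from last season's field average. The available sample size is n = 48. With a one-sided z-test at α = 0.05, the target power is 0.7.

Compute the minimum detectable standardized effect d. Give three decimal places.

d ≈ 0.313

Required noncentrality: δ = z_{0.05} + z_{0.30} = 1.645 + 0.524 = 2.169.
δ = d·√n ⇒ d = δ/√n = 2.169/√48 = 0.3131.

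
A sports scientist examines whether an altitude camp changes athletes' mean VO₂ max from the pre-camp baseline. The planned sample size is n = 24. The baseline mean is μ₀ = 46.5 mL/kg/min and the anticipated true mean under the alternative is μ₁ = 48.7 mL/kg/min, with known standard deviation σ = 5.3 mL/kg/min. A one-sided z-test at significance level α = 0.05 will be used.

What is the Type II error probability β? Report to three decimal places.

Standardized effect: d = |μ₁ − μ₀| / σ = |48.7 − 46.5| / 5.3 = 0.4151
Noncentrality parameter: δ = d·√n = 0.4151 × √24 = 2.0335
One-sided α = 0.05 → critical value z_{0.05} = 1.645.
Power = Φ(δ − 1.645) = Φ(0.389) = 0.6512.
Type II error: β = 1 − power = 1 − 0.6512 = 0.3488.

β ≈ 0.349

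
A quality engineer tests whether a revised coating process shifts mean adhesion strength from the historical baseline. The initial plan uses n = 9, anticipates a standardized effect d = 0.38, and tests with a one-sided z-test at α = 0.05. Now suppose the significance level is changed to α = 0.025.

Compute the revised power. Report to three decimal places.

Power ≈ 0.206

δ = d·√n = 0.38 × √9 = 1.1400 (unchanged). New critical value: z_{0.025} = 1.960.
Revised power = Φ(δ − 1.960) = Φ(-0.820) = 0.2061.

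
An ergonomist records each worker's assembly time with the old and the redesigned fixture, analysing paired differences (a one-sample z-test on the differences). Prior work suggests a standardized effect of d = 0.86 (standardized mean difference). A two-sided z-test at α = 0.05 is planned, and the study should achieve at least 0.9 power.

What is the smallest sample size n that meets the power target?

For power 0.9 need Φ(δ − z_{0.025}) = 0.9, so δ = z_{0.025} + z_{0.10} = 1.960 + 1.282 = 3.242.
(The Φ(−δ − z_{α/2}) term is vanishingly small for δ > 0 and is dropped in the standard sample-size formula.)
δ = d·√n ⇒ n = (δ/d)² = (3.242 / 0.86)² = 14.21.
Rounding up, n = 15.

n = 15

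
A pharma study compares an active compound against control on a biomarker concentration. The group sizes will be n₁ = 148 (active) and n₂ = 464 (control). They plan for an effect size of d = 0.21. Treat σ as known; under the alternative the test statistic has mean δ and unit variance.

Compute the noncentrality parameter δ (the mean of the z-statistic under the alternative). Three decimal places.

δ = d / √(1/n₁ + 1/n₂) = 0.21 / √(1/148 + 1/464) = 2.2245

δ ≈ 2.225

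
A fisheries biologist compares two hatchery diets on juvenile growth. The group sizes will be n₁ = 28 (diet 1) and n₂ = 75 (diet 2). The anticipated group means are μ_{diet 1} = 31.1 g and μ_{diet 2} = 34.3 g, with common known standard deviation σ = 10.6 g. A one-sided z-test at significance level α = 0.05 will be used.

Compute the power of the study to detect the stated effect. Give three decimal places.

Power ≈ 0.389

Standardized effect: d = |μ_{diet 1} − μ_{diet 2}| / σ = |31.1 − 34.3| / 10.6 = 0.3019
Noncentrality parameter: δ = d / √(1/n₁ + 1/n₂) = 0.3019 / √(1/28 + 1/75) = 1.3631
Critical value for a one-sided test at α = 0.05: z_α = 1.645.
Power = P(Z > 1.645 − δ) = Φ(-0.282) = 0.3891.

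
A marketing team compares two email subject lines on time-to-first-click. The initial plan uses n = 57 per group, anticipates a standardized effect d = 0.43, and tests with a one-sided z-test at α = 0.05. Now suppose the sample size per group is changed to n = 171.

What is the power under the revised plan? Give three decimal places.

With n = 171 per group: δ = d·√(n/2) = 0.43 × √(171/2) = 3.9760. Critical value z_{0.05} = 1.645.
Revised power = P(Z > 1.645 − δ) = Φ(2.331) = 0.9901.

Power ≈ 0.990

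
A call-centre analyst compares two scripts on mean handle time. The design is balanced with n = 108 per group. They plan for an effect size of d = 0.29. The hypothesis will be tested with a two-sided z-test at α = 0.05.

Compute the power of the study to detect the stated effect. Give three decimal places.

Power ≈ 0.568

Noncentrality parameter: δ = d·√(n/2) = 0.29 × √(108/2) = 2.1311
Two-sided α = 0.05 → critical value z_{0.025} = 1.960.
Power = Φ(δ − 1.960) + Φ(−δ − 1.960) = Φ(0.171) + Φ(-4.091) = 0.5679 + 0.0000 = 0.5679.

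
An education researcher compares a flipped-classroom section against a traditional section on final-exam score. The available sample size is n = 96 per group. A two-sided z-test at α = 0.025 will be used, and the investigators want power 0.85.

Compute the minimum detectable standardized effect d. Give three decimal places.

Need Φ(δ − 2.241) = 0.85, so δ = 2.241 + 1.036 = 3.278.
(Lower-tail contribution to power is negligible for δ > 0.)
δ = d·√(n/2) ⇒ d = δ/√(n/2) = 3.278/√(96/2) = 0.4731.

d ≈ 0.473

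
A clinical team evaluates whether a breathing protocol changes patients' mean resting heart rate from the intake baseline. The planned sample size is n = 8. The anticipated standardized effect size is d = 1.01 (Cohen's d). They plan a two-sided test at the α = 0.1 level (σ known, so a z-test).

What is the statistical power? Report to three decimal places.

Power ≈ 0.887

Noncentrality parameter: δ = d·√n = 1.01 × √8 = 2.8567
Two-sided α = 0.1 → critical value z_{0.05} = 1.645.
Power = Φ(δ − 1.645) + Φ(−δ − 1.645) = Φ(1.212) + Φ(-4.502) = 0.8872 + 0.0000 = 0.8872.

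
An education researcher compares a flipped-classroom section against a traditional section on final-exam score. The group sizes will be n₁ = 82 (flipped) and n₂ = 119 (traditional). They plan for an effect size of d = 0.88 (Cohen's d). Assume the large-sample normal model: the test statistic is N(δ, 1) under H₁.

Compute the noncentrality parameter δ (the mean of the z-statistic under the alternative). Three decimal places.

The noncentrality parameter scales effect size by the design's sample-size factor: δ = d / √(1/n₁ + 1/n₂) = 0.88 / √(1/82 + 1/119) = 6.1315

δ ≈ 6.131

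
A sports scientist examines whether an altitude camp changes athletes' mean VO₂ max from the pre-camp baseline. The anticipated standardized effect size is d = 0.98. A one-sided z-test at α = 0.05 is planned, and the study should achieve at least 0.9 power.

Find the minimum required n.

For power 0.9 need Φ(δ − z_{0.05}) = 0.9, so δ = z_{0.05} + z_{0.10} = 1.645 + 1.282 = 2.926.
δ = d·√n ⇒ n = (δ/d)² = (2.926 / 0.98)² = 8.92.
Round up to the next whole unit.

n = 9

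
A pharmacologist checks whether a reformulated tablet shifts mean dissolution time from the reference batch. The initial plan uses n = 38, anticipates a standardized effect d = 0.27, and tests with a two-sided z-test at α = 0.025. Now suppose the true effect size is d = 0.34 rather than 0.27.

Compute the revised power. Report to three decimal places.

Power ≈ 0.442

With d = 0.34: δ = d·√n = 0.34 × √38 = 2.0959. Critical value z_{0.0125} = 2.241.
Revised power = Φ(δ − 2.241) + Φ(−δ − 2.241) = Φ(-0.146) + Φ(-4.337) = 0.4422 + 0.0000 = 0.4422.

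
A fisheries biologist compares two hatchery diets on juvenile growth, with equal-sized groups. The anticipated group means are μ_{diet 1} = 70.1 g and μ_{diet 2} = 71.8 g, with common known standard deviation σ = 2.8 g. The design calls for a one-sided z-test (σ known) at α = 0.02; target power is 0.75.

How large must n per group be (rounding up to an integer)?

n = 41 per group

Standardized effect: d = |μ_{diet 1} − μ_{diet 2}| / σ = |70.1 − 71.8| / 2.8 = 0.6071
For power 0.75 need Φ(δ − z_{0.02}) = 0.75, so δ = z_{0.02} + z_{0.25} = 2.054 + 0.674 = 2.728.
δ = d·√(n/2) ⇒ n = 2(δ/d)² = 2 × (2.728 / 0.6071)² = 40.38.
Round up to the next whole unit.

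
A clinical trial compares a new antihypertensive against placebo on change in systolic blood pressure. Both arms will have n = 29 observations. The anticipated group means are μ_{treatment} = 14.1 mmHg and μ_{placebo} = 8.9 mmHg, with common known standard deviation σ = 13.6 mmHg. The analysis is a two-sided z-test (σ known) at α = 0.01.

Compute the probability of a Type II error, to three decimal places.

β ≈ 0.869

Standardized effect: d = |μ_{treatment} − μ_{placebo}| / σ = |14.1 − 8.9| / 13.6 = 0.3824
Noncentrality parameter: δ = d·√(n/2) = 0.3824 × √(29/2) = 1.4560
Two-sided α = 0.01 → critical value z_{0.005} = 2.576.
Power = Φ(δ − 2.576) + Φ(−δ − 2.576) = Φ(-1.120) + Φ(-4.032) = 0.1314 + 0.0000 = 0.1314.
Type II error: β = 1 − power = 1 − 0.1314 = 0.8686.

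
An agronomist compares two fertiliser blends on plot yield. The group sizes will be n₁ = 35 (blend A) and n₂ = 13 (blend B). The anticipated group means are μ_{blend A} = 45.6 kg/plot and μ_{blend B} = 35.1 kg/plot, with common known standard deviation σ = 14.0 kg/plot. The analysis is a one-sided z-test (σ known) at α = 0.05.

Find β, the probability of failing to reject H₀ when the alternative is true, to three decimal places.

Standardized effect: d = |μ_{blend A} − μ_{blend B}| / σ = |45.6 − 35.1| / 14.0 = 0.7500
Noncentrality parameter: δ = d / √(1/n₁ + 1/n₂) = 0.7500 / √(1/35 + 1/13) = 2.3091
Critical value for a one-sided test at α = 0.05: z_α = 1.645.
Power = Φ(δ − 1.645) = Φ(0.664) = 0.7467.
Type II error: β = 1 − power = 1 − 0.7467 = 0.2533.

β ≈ 0.253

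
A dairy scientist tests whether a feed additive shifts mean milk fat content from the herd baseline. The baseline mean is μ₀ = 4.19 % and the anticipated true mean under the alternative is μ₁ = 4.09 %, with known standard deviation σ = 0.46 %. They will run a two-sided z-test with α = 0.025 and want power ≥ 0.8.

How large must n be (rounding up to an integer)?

n = 202

Standardized effect: d = |μ₁ − μ₀| / σ = |4.09 − 4.19| / 0.46 = 0.2174
Set Φ(δ − 2.241) = 0.8; then δ − 2.241 = Φ⁻¹(0.8) = 0.842, giving δ = 3.083.
(For δ > 0 the lower-tail rejection region contributes negligibly to power, so the one-term inversion is standard.)
δ = d·√n ⇒ n = (δ/d)² = (3.083 / 0.2174)² = 201.13.
Round up to the next whole unit.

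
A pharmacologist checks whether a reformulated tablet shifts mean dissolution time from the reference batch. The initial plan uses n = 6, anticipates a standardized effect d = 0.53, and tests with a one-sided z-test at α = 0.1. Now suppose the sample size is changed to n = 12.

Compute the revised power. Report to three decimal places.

With n = 12: δ = d·√n = 0.53 × √12 = 1.8360. Critical value z_{0.1} = 1.282.
Revised power = P(Z > 1.282 − δ) = Φ(0.554) = 0.7104.

Power ≈ 0.710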